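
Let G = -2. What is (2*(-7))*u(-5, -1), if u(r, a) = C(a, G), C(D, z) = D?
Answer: 14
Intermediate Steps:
u(r, a) = a
(2*(-7))*u(-5, -1) = (2*(-7))*(-1) = -14*(-1) = 14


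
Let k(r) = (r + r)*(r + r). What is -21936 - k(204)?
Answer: -188400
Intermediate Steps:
k(r) = 4*r² (k(r) = (2*r)*(2*r) = 4*r²)
-21936 - k(204) = -21936 - 4*204² = -21936 - 4*41616 = -21936 - 1*166464 = -21936 - 166464 = -188400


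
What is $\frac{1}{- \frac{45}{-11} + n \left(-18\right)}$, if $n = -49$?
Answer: $\frac{11}{9747} \approx 0.0011286$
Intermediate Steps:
$\frac{1}{- \frac{45}{-11} + n \left(-18\right)} = \frac{1}{- \frac{45}{-11} - -882} = \frac{1}{\left(-45\right) \left(- \frac{1}{11}\right) + 882} = \frac{1}{\frac{45}{11} + 882} = \frac{1}{\frac{9747}{11}} = \frac{11}{9747}$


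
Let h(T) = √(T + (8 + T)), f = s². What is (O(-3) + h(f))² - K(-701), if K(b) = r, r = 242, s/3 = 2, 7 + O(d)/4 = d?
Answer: 1438 - 320*√5 ≈ 722.46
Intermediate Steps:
O(d) = -28 + 4*d
s = 6 (s = 3*2 = 6)
K(b) = 242
f = 36 (f = 6² = 36)
h(T) = √(8 + 2*T)
(O(-3) + h(f))² - K(-701) = ((-28 + 4*(-3)) + √(8 + 2*36))² - 1*242 = ((-28 - 12) + √(8 + 72))² - 242 = (-40 + √80)² - 242 = (-40 + 4*√5)² - 242 = -242 + (-40 + 4*√5)²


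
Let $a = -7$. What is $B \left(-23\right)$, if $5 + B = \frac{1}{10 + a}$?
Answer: $\frac{322}{3} \approx 107.33$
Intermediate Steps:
$B = - \frac{14}{3}$ ($B = -5 + \frac{1}{10 - 7} = -5 + \frac{1}{3} = - \frac{14}{3} \approx -4.6667$)
$B \left(-23\right) = \left(- \frac{14}{3}\right) \left(-23\right) = \frac{322}{3}$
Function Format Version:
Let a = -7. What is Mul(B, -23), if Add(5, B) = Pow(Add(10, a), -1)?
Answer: Rational(322, 3) ≈ 107.33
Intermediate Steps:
B = Rational(-14, 3) (B = Add(-5, Pow(Add(10, -7), -1)) = Add(-5, Pow(3, -1)) = Add(-5, Rational(1, 3)) = Rational(-14, 3) ≈ -4.6667)
Mul(B, -23) = Mul(Rational(-14, 3), -23) = Rational(322, 3)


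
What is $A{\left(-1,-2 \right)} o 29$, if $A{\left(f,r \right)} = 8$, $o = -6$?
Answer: $-1392$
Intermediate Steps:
$A{\left(-1,-2 \right)} o 29 = 8 \left(-6\right) 29 = \left(-48\right) 29 = -1392$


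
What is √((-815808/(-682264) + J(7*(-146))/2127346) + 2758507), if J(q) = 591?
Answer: 5*√3631913280589205800737221530/181426448918 ≈ 1660.9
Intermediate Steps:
√((-815808/(-682264) + J(7*(-146))/2127346) + 2758507) = √((-815808/(-682264) + 591/2127346) + 2758507) = √((-815808*(-1/682264) + 591*(1/2127346)) + 2758507) = √((101976/85283 + 591/2127346) + 2758507) = √(216988637949/181426448918 + 2758507) = √(500466346314083375/181426448918) = 5*√3631913280589205800737221530/181426448918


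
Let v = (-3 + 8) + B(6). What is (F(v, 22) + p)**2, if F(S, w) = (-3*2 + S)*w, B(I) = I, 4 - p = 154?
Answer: 1600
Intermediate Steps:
p = -150 (p = 4 - 1*154 = 4 - 154 = -150)
v = 11 (v = (-3 + 8) + 6 = 5 + 6 = 11)
F(S, w) = w*(-6 + S) (F(S, w) = (-6 + S)*w = w*(-6 + S))
(F(v, 22) + p)**2 = (22*(-6 + 11) - 150)**2 = (22*5 - 150)**2 = (110 - 150)**2 = (-40)**2 = 1600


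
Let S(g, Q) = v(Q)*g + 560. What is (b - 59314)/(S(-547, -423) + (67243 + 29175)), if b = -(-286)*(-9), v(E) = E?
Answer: -61888/328359 ≈ -0.18848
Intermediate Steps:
S(g, Q) = 560 + Q*g (S(g, Q) = Q*g + 560 = 560 + Q*g)
b = -2574 (b = -143*18 = -2574)
(b - 59314)/(S(-547, -423) + (67243 + 29175)) = (-2574 - 59314)/((560 - 423*(-547)) + (67243 + 29175)) = -61888/((560 + 231381) + 96418) = -61888/(231941 + 96418) = -61888/328359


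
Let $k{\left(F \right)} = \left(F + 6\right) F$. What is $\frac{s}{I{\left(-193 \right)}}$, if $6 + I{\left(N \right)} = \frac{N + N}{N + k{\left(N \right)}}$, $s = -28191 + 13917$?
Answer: $\frac{102114}{43} \approx 2374.7$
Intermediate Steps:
$s = -14274$
$k{\left(F \right)} = F \left(6 + F\right)$ ($k{\left(F \right)} = \left(6 + F\right) F = F \left(6 + F\right)$)
$I{\left(N \right)} = -6 + \frac{2 N}{N + N \left(6 + N\right)}$ ($I{\left(N \right)} = -6 + \frac{N + N}{N + N \left(6 + N\right)} = -6 + \frac{2 N}{N + N \left(6 + N\right)}$)
$\frac{s}{I{\left(-193 \right)}} = - \frac{14274}{2 \frac{1}{7 - 193} \left(-20 - -579\right)} = - \frac{14274}{2 \frac{1}{-186} \left(-20 + 579\right)} = - \frac{14274}{2 \left(- \frac{1}{186}\right) 559} = - \frac{14274}{- \frac{559}{93}} = \left(-14274\right) \left(- \frac{93}{559}\right) = \frac{102114}{43}$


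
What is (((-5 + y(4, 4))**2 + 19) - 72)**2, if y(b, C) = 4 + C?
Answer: 1936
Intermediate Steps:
(((-5 + y(4, 4))**2 + 19) - 72)**2 = (((-5 + (4 + 4))**2 + 19) - 72)**2 = (((-5 + 8)**2 + 19) - 72)**2 = ((3**2 + 19) - 72)**2 = ((9 + 19) - 72)**2 = (28 - 72)**2 = (-44)**2 = 1936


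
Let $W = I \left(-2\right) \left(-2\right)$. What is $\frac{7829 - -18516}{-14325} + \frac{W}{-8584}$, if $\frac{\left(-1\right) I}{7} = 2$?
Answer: $- \frac{5633582}{3074145} \approx -1.8326$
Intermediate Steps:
$I = -14$ ($I = \left(-7\right) 2 = -14$)
$W = -56$ ($W = \left(-14\right) \left(-2\right) \left(-2\right) = 28 \left(-2\right) = -56$)
$\frac{7829 - -18516}{-14325} + \frac{W}{-8584} = \frac{7829 - -18516}{-14325} - \frac{56}{-8584} = \left(7829 + 18516\right) \left(- \frac{1}{14325}\right) - - \frac{7}{1073} = 26345 \left(- \frac{1}{14325}\right) + \frac{7}{1073} = - \frac{5269}{2865} + \frac{7}{1073} = - \frac{5633582}{3074145}$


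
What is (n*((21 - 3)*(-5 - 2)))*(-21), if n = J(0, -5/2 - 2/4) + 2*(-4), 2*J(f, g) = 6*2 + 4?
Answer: 0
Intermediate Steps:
J(f, g) = 8 (J(f, g) = (6*2 + 4)/2 = (12 + 4)/2 = (½)*16 = 8)
n = 0 (n = 8 + 2*(-4) = 8 - 8 = 0)
(n*((21 - 3)*(-5 - 2)))*(-21) = (0*((21 - 3)*(-5 - 2)))*(-21) = (0*(18*(-7)))*(-21) = (0*(-126))*(-21) = 0*(-21) = 0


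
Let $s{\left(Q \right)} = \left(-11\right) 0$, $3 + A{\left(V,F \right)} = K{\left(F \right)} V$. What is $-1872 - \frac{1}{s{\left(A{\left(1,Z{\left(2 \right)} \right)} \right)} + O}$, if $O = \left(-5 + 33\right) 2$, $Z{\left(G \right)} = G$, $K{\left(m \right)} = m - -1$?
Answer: $- \frac{104833}{56} \approx -1872.0$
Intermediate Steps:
$K{\left(m \right)} = 1 + m$ ($K{\left(m \right)} = m + 1 = 1 + m$)
$A{\left(V,F \right)} = -3 + V \left(1 + F\right)$ ($A{\left(V,F \right)} = -3 + \left(1 + F\right) V = -3 + V \left(1 + F\right)$)
$s{\left(Q \right)} = 0$
$O = 56$ ($O = 28 \cdot 2 = 56$)
$-1872 - \frac{1}{s{\left(A{\left(1,Z{\left(2 \right)} \right)} \right)} + O} = -1872 - \frac{1}{0 + 56} = -1872 - \frac{1}{56} = - \frac{104833}{56}$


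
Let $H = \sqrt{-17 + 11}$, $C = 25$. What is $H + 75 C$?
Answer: $1875 + i \sqrt{6} \approx 1875.0 + 2.4495 i$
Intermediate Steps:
$H = i \sqrt{6}$ ($H = \sqrt{-6} = i \sqrt{6} \approx 2.4495 i$)
$H + 75 C = i \sqrt{6} + 75 \cdot 25 = i \sqrt{6} + 1875 = 1875 + i \sqrt{6}$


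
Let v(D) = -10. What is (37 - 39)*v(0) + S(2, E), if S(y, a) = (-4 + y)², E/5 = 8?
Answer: 24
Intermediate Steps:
E = 40 (E = 5*8 = 40)
(37 - 39)*v(0) + S(2, E) = (37 - 39)*(-10) + (-4 + 2)² = -2*(-10) + (-2)² = 20 + 4 = 24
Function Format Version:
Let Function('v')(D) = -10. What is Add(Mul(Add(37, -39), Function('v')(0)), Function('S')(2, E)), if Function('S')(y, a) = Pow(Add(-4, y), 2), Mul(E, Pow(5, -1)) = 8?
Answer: 24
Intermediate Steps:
E = 40 (E = Mul(5, 8) = 40)
Add(Mul(Add(37, -39), Function('v')(0)), Function('S')(2, E)) = Add(Mul(Add(37, -39), -10), Pow(Add(-4, 2), 2)) = Add(Mul(-2, -10), Pow(-2, 2)) = Add(20, 4) = 24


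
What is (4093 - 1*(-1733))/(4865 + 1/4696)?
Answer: 9119632/7615347 ≈ 1.1975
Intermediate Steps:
(4093 - 1*(-1733))/(4865 + 1/4696) = (4093 + 1733)/(4865 + 1/4696) = 5826/(22846041/4696) = 5826*(4696/22846041) = 9119632/7615347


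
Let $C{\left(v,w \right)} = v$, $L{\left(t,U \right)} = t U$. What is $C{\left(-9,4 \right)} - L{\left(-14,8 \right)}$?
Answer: $103$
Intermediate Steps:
$L{\left(t,U \right)} = U t$
$C{\left(-9,4 \right)} - L{\left(-14,8 \right)} = -9 - 8 \left(-14\right) = -9 - -112 = -9 + 112 = 103$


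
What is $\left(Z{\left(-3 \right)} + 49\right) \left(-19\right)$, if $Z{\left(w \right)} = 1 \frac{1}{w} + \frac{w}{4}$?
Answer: $- \frac{10925}{12} \approx -910.42$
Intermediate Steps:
$Z{\left(w \right)} = \frac{1}{w} + \frac{w}{4}$ ($Z{\left(w \right)} = \frac{1}{w} + w \frac{1}{4} = \frac{1}{w} + \frac{w}{4}$)
$\left(Z{\left(-3 \right)} + 49\right) \left(-19\right) = \left(\left(\frac{1}{-3} + \frac{1}{4} \left(-3\right)\right) + 49\right) \left(-19\right) = \left(\left(- \frac{1}{3} - \frac{3}{4}\right) + 49\right) \left(-19\right) = \left(- \frac{13}{12} + 49\right) \left(-19\right) = \frac{575}{12} \left(-19\right) = - \frac{10925}{12}$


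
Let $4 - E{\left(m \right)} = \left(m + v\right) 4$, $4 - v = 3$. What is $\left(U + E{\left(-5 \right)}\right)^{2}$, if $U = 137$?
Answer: $24649$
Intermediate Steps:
$v = 1$ ($v = 4 - 3 = 1$)
$E{\left(m \right)} = - 4 m$ ($E{\left(m \right)} = 4 - \left(m + 1\right) 4 = 4 - \left(1 + m\right) 4 = 4 - \left(4 + 4 m\right) = - 4 m$)
$\left(U + E{\left(-5 \right)}\right)^{2} = \left(137 - -20\right)^{2} = \left(137 + 20\right)^{2} = 157^{2} = 24649$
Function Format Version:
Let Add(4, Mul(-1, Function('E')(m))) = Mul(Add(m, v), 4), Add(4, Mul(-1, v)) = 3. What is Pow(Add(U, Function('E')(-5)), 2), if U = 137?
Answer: 24649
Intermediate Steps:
v = 1 (v = Add(4, Mul(-1, 3)) = Add(4, -3) = 1)
Function('E')(m) = Mul(-4, m) (Function('E')(m) = Add(4, Mul(-1, Mul(Add(m, 1), 4))) = Add(4, Mul(-1, Mul(Add(1, m), 4))) = Add(4, Mul(-1, Add(4, Mul(4, m)))) = Add(4, Add(-4, Mul(-4, m))) = Mul(-4, m))
Pow(Add(U, Function('E')(-5)), 2) = Pow(Add(137, Mul(-4, -5)), 2) = Pow(Add(137, 20), 2) = Pow(157, 2) = 24649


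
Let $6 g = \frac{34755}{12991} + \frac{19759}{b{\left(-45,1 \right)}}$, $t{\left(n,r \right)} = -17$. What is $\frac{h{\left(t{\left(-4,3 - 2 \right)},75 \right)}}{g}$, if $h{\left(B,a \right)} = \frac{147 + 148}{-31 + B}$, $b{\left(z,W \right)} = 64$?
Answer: $- \frac{30658760}{258913489} \approx -0.11841$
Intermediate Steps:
$h{\left(B,a \right)} = \frac{295}{-31 + B}$
$g = \frac{258913489}{4988544}$ ($g = \frac{\frac{34755}{12991} + \frac{19759}{64}}{6} = \frac{1}{6} \cdot \frac{258913489}{831424} = \frac{258913489}{4988544} \approx 51.902$)
$\frac{h{\left(t{\left(-4,3 - 2 \right)},75 \right)}}{g} = \frac{295 \frac{1}{-31 - 17}}{\frac{258913489}{4988544}} = \frac{295}{-48} \cdot \frac{4988544}{258913489} = 295 \left(- \frac{1}{48}\right) \frac{4988544}{258913489} = \left(- \frac{295}{48}\right) \frac{4988544}{258913489} = - \frac{30658760}{258913489}$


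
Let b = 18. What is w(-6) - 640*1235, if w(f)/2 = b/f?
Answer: -790406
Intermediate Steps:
w(f) = 36/f (w(f) = 2*(18/f) = 36/f)
w(-6) - 640*1235 = 36/(-6) - 640*1235 = 36*(-1/6) - 790400 = -6 - 790400 = -790406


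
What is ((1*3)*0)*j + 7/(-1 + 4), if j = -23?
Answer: 7/3 ≈ 2.3333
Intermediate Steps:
((1*3)*0)*j + 7/(-1 + 4) = ((1*3)*0)*(-23) + 7/(-1 + 4) = (3*0)*(-23) + 7/3 = 0*(-23) + 7*(1/3) = 0 + 7/3 = 7/3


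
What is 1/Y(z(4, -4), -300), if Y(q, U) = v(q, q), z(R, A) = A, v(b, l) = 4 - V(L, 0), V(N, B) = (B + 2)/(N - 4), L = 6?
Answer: ⅓ ≈ 0.33333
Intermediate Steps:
V(N, B) = (2 + B)/(-4 + N)
v(b, l) = 3 (v(b, l) = 4 - (2 + 0)/(-4 + 6) = 4 - 2/2 = 4 - 1*1 = 4 - 1 = 3)
Y(q, U) = 3
1/Y(z(4, -4), -300) = 1/3 = ⅓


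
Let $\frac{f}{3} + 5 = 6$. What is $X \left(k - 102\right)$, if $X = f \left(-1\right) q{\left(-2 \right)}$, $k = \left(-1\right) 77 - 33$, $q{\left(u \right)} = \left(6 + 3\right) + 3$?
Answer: $7632$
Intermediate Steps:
$f = 3$ ($f = -15 + 3 \cdot 6 = -15 + 18 = 3$)
$q{\left(u \right)} = 12$ ($q{\left(u \right)} = 9 + 3 = 12$)
$k = -110$ ($k = -77 - 33 = -110$)
$X = -36$ ($X = 3 \left(-1\right) 12 = \left(-3\right) 12 = -36$)
$X \left(k - 102\right) = - 36 \left(-110 - 102\right) = \left(-36\right) \left(-212\right) = 7632$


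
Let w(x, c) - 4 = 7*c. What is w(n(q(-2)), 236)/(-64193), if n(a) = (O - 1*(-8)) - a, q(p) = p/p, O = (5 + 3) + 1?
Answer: -72/2791 ≈ -0.025797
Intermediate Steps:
O = 9 (O = 8 + 1 = 9)
q(p) = 1
n(a) = 17 - a (n(a) = (9 - 1*(-8)) - a = (9 + 8) - a = 17 - a)
w(x, c) = 4 + 7*c
w(n(q(-2)), 236)/(-64193) = (4 + 7*236)/(-64193) = (4 + 1652)*(-1/64193) = 1656*(-1/64193) = -72/2791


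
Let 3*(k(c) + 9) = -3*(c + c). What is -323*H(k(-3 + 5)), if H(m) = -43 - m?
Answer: 9690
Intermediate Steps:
k(c) = -9 - 2*c (k(c) = -9 + (-3*(c + c))/3 = -9 + (-6*c)/3 = -9 - 2*c)
-323*H(k(-3 + 5)) = -323*(-43 - (-9 - 2*(-3 + 5))) = -323*(-43 - (-9 - 2*2)) = -323*(-43 - (-9 - 4)) = -323*(-43 - 1*(-13)) = -323*(-43 + 13) = -323*(-30) = 9690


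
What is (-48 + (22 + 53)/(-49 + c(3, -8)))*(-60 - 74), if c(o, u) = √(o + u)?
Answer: 2661307/401 + 1675*I*√5/401 ≈ 6636.7 + 9.3402*I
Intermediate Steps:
(-48 + (22 + 53)/(-49 + c(3, -8)))*(-60 - 74) = (-48 + (22 + 53)/(-49 + √(3 - 8)))*(-60 - 74) = (-48 + 75/(-49 + √(-5)))*(-134) = (-48 + 75/(-49 + I*√5))*(-134) = 6432 - 10050/(-49 + I*√5)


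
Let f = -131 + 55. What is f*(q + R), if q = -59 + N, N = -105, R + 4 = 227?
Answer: -4484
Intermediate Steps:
R = 223 (R = -4 + 227 = 223)
f = -76
q = -164 (q = -59 - 105 = -164)
f*(q + R) = -76*(-164 + 223) = -76*59 = -4484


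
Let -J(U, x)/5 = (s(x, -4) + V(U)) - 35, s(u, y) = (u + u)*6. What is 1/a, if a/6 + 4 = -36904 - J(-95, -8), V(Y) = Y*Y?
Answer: 1/45372 ≈ 2.2040e-5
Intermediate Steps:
V(Y) = Y²
s(u, y) = 12*u (s(u, y) = (2*u)*6 = 12*u)
J(U, x) = 175 - 60*x - 5*U² (J(U, x) = -5*((12*x + U²) - 35) = -5*((U² + 12*x) - 35) = -5*(-35 + U² + 12*x) = 175 - 60*x - 5*U²)
a = 45372 (a = -24 + 6*(-36904 - (175 - 60*(-8) - 5*(-95)²)) = -24 + 6*(-36904 - (175 + 480 - 5*9025)) = -24 + 6*(-36904 - (175 + 480 - 45125)) = -24 + 6*(-36904 - 1*(-44470)) = -24 + 6*(-36904 + 44470) = -24 + 6*7566 = -24 + 45396 = 45372)
1/a = 1/45372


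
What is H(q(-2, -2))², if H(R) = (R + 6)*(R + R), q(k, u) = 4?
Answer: 6400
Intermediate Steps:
H(R) = 2*R*(6 + R) (H(R) = (6 + R)*(2*R) = 2*R*(6 + R))
H(q(-2, -2))² = (2*4*(6 + 4))² = (2*4*10)² = 80² = 6400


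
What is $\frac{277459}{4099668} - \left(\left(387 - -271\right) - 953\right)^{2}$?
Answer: $- \frac{356773330241}{4099668} \approx -87025.0$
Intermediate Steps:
$\frac{277459}{4099668} - \left(\left(387 - -271\right) - 953\right)^{2} = 277459 \cdot \frac{1}{4099668} - \left(\left(387 + 271\right) - 953\right)^{2} = \frac{277459}{4099668} - \left(658 - 953\right)^{2} = \frac{277459}{4099668} - \left(-295\right)^{2} = \frac{277459}{4099668} - 87025 = - \frac{356773330241}{4099668}$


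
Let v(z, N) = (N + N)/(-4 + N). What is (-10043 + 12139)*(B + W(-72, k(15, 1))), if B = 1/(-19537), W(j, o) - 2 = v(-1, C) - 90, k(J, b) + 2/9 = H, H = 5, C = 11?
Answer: -3474864080/19537 ≈ -1.7786e+5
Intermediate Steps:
v(z, N) = 2*N/(-4 + N) (v(z, N) = (2*N)/(-4 + N) = 2*N/(-4 + N))
k(J, b) = 43/9 (k(J, b) = -2/9 + 5 = 43/9)
W(j, o) = -594/7 (W(j, o) = 2 + (2*11/(-4 + 11) - 90) = 2 + (2*11/7 - 90) = 2 + (2*11*(⅐) - 90) = 2 + (22/7 - 90) = 2 - 608/7 = -594/7)
B = -1/19537 ≈ -5.1185e-5
(-10043 + 12139)*(B + W(-72, k(15, 1))) = (-10043 + 12139)*(-1/19537 - 594/7) = 2096*(-1657855/19537) = -3474864080/19537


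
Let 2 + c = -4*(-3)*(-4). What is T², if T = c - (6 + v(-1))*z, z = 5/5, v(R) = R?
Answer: 3025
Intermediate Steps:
z = 1 (z = 5*(⅕) = 1)
c = -50 (c = -2 - 4*(-3)*(-4) = -2 + 12*(-4) = -2 - 48 = -50)
T = -55 (T = -50 - (6 - 1) = -50 - 5 = -55)
T² = (-55)² = 3025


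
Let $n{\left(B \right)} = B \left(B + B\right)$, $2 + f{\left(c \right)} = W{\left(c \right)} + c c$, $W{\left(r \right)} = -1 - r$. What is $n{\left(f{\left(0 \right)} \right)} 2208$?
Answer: $39744$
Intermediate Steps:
$f{\left(c \right)} = -3 + c^{2} - c$ ($f{\left(c \right)} = -2 - \left(1 + c - c c\right) = -2 - \left(1 + c - c^{2}\right) = -3 + c^{2} - c$)
$n{\left(B \right)} = 2 B^{2}$ ($n{\left(B \right)} = B 2 B = 2 B^{2}$)
$n{\left(f{\left(0 \right)} \right)} 2208 = 2 \left(-3 + 0^{2} - 0\right)^{2} \cdot 2208 = 2 \left(-3 + 0 + 0\right)^{2} \cdot 2208 = 2 \left(-3\right)^{2} \cdot 2208 = 2 \cdot 9 \cdot 2208 = 18 \cdot 2208 = 39744$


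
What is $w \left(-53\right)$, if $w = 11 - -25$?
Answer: $-1908$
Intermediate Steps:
$w = 36$ ($w = 11 + 25 = 36$)
$w \left(-53\right) = 36 \left(-53\right) = -1908$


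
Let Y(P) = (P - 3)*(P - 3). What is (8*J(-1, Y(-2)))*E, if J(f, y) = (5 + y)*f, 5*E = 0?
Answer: 0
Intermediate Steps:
Y(P) = (-3 + P)**2 (Y(P) = (-3 + P)*(-3 + P) = (-3 + P)**2)
E = 0 (E = (1/5)*0 = 0)
J(f, y) = f*(5 + y)
(8*J(-1, Y(-2)))*E = (8*(-(5 + (-3 - 2)**2)))*0 = (8*(-(5 + (-5)**2)))*0 = (8*(-(5 + 25)))*0 = (8*(-1*30))*0 = (8*(-30))*0 = -240*0 = 0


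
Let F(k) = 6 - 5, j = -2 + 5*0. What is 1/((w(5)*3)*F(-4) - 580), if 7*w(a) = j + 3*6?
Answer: -7/4012 ≈ -0.0017448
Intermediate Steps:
j = -2 (j = -2 + 0 = -2)
w(a) = 16/7 (w(a) = (-2 + 3*6)/7 = (-2 + 18)/7 = (⅐)*16 = 16/7)
F(k) = 1
1/((w(5)*3)*F(-4) - 580) = 1/(((16/7)*3)*1 - 580) = 1/((48/7)*1 - 580) = 1/(48/7 - 580) = 1/(-4012/7) = -7/4012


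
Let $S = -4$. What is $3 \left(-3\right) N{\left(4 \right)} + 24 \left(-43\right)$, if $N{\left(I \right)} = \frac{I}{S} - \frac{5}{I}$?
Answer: $- \frac{4047}{4} \approx -1011.8$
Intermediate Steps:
$N{\left(I \right)} = - \frac{5}{I} - \frac{I}{4}$ ($N{\left(I \right)} = \frac{I}{-4} - \frac{5}{I} = I \left(- \frac{1}{4}\right) - \frac{5}{I} = - \frac{I}{4} - \frac{5}{I} = - \frac{5}{I} - \frac{I}{4}$)
$3 \left(-3\right) N{\left(4 \right)} + 24 \left(-43\right) = 3 \left(-3\right) \left(- \frac{5}{4} - 1\right) + 24 \left(-43\right) = - 9 \left(\left(-5\right) \frac{1}{4} - 1\right) - 1032 = - 9 \left(- \frac{5}{4} - 1\right) - 1032 = \left(-9\right) \left(- \frac{9}{4}\right) - 1032 = \frac{81}{4} - 1032 = - \frac{4047}{4}$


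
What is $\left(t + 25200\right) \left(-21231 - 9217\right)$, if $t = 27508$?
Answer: $-1604853184$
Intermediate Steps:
$\left(t + 25200\right) \left(-21231 - 9217\right) = \left(27508 + 25200\right) \left(-21231 - 9217\right) = 52708 \left(-30448\right) = -1604853184$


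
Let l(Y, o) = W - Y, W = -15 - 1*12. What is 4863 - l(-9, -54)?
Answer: 4881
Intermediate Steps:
W = -27 (W = -15 - 12 = -27)
l(Y, o) = -27 - Y
4863 - l(-9, -54) = 4863 - (-27 - 1*(-9)) = 4863 - (-27 + 9) = 4863 - 1*(-18) = 4863 + 18 = 4881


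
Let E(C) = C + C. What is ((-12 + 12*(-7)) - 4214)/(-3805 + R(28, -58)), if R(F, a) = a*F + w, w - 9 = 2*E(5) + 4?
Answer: 2155/2698 ≈ 0.79874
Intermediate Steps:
E(C) = 2*C
w = 33 (w = 9 + (2*(2*5) + 4) = 9 + (2*10 + 4) = 9 + (20 + 4) = 9 + 24 = 33)
R(F, a) = 33 + F*a (R(F, a) = a*F + 33 = F*a + 33 = 33 + F*a)
((-12 + 12*(-7)) - 4214)/(-3805 + R(28, -58)) = ((-12 + 12*(-7)) - 4214)/(-3805 + (33 + 28*(-58))) = ((-12 - 84) - 4214)/(-3805 + (33 - 1624)) = (-96 - 4214)/(-3805 - 1591) = -4310/(-5396) = -4310*(-1/5396) = 2155/2698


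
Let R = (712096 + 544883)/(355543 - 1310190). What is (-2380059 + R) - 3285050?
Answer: -5408180568502/954647 ≈ -5.6651e+6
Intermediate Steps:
R = -1256979/954647 (R = 1256979/(-954647) = 1256979*(-1/954647) = -1256979/954647 ≈ -1.3167)
(-2380059 + R) - 3285050 = (-2380059 - 1256979/954647) - 3285050 = -2272117441152/954647 - 3285050 = -5408180568502/954647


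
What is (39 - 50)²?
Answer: 121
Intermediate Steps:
(39 - 50)² = (-11)² = 121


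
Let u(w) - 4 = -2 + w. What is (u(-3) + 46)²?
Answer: 2025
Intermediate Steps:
u(w) = 2 + w (u(w) = 4 + (-2 + w) = 2 + w)
(u(-3) + 46)² = ((2 - 3) + 46)² = (-1 + 46)² = 45² = 2025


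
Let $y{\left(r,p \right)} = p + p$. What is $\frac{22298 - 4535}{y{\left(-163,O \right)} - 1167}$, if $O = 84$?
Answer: $- \frac{5921}{333} \approx -17.781$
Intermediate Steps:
$y{\left(r,p \right)} = 2 p$
$\frac{22298 - 4535}{y{\left(-163,O \right)} - 1167} = \frac{22298 - 4535}{2 \cdot 84 - 1167} = \frac{17763}{168 - 1167} = \frac{17763}{-999} = 17763 \left(- \frac{1}{999}\right) = - \frac{5921}{333}$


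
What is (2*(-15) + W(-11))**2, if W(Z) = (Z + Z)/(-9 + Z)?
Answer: 83521/100 ≈ 835.21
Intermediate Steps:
W(Z) = 2*Z/(-9 + Z) (W(Z) = (2*Z)/(-9 + Z) = 2*Z/(-9 + Z))
(2*(-15) + W(-11))**2 = (2*(-15) + 2*(-11)/(-9 - 11))**2 = (-30 + 2*(-11)/(-20))**2 = (-30 + 2*(-11)*(-1/20))**2 = (-30 + 11/10)**2 = (-289/10)**2 = 83521/100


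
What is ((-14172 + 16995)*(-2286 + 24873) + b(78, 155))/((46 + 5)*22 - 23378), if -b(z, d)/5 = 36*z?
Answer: -63749061/22256 ≈ -2864.4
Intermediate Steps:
b(z, d) = -180*z
((-14172 + 16995)*(-2286 + 24873) + b(78, 155))/((46 + 5)*22 - 23378) = ((-14172 + 16995)*(-2286 + 24873) - 180*78)/((46 + 5)*22 - 23378) = (2823*22587 - 14040)/(51*22 - 23378) = (63763101 - 14040)/(1122 - 23378) = 63749061/(-22256) = 63749061*(-1/22256) = -63749061/22256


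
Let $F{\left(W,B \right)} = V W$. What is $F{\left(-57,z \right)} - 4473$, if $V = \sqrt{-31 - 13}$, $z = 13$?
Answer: $-4473 - 114 i \sqrt{11} \approx -4473.0 - 378.1 i$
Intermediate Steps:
$V = 2 i \sqrt{11}$ ($V = \sqrt{-44} = 2 i \sqrt{11} \approx 6.6332 i$)
$F{\left(W,B \right)} = 2 i W \sqrt{11}$ ($F{\left(W,B \right)} = 2 i \sqrt{11} W = 2 i W \sqrt{11}$)
$F{\left(-57,z \right)} - 4473 = 2 i \left(-57\right) \sqrt{11} - 4473 = - 114 i \sqrt{11} - 4473 = -4473 - 114 i \sqrt{11}$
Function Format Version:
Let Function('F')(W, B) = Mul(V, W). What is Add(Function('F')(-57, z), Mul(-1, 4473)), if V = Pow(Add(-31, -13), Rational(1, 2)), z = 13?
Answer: Add(-4473, Mul(-114, I, Pow(11, Rational(1, 2)))) ≈ Add(-4473.0, Mul(-378.10, I))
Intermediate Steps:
V = Mul(2, I, Pow(11, Rational(1, 2))) (V = Pow(-44, Rational(1, 2)) = Mul(2, I, Pow(11, Rational(1, 2))) ≈ Mul(6.6332, I))
Function('F')(W, B) = Mul(2, I, W, Pow(11, Rational(1, 2))) (Function('F')(W, B) = Mul(Mul(2, I, Pow(11, Rational(1, 2))), W) = Mul(2, I, W, Pow(11, Rational(1, 2))))
Add(Function('F')(-57, z), Mul(-1, 4473)) = Add(Mul(2, I, -57, Pow(11, Rational(1, 2))), Mul(-1, 4473)) = Add(Mul(-114, I, Pow(11, Rational(1, 2))), -4473) = Add(-4473, Mul(-114, I, Pow(11, Rational(1, 2))))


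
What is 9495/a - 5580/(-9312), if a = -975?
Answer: -460983/50440 ≈ -9.1392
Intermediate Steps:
9495/a - 5580/(-9312) = 9495/(-975) - 5580/(-9312) = 9495*(-1/975) - 5580*(-1/9312) = -633/65 + 465/776 = -460983/50440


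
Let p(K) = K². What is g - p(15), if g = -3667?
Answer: -3892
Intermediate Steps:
g - p(15) = -3667 - 1*15² = -3667 - 1*225 = -3667 - 225 = -3892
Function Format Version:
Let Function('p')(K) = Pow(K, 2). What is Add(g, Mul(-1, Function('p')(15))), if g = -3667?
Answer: -3892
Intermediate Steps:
Add(g, Mul(-1, Function('p')(15))) = Add(-3667, Mul(-1, Pow(15, 2))) = Add(-3667, Mul(-1, 225)) = Add(-3667, -225) = -3892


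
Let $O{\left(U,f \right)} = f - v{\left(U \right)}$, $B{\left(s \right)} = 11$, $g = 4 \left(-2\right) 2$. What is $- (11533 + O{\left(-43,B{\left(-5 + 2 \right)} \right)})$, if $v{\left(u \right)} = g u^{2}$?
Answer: $-41128$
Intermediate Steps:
$g = -16$ ($g = \left(-8\right) 2 = -16$)
$v{\left(u \right)} = - 16 u^{2}$
$O{\left(U,f \right)} = f + 16 U^{2}$ ($O{\left(U,f \right)} = f - - 16 U^{2} = f + 16 U^{2}$)
$- (11533 + O{\left(-43,B{\left(-5 + 2 \right)} \right)}) = - (11533 + \left(11 + 16 \left(-43\right)^{2}\right)) = - (11533 + \left(11 + 16 \cdot 1849\right)) = - (11533 + \left(11 + 29584\right)) = - (11533 + 29595) = \left(-1\right) 41128 = -41128$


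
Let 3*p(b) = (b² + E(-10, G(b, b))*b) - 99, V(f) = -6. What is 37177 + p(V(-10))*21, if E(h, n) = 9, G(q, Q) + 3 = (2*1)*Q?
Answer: 36358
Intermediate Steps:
G(q, Q) = -3 + 2*Q (G(q, Q) = -3 + (2*1)*Q = -3 + 2*Q)
p(b) = -33 + 3*b + b²/3 (p(b) = ((b² + 9*b) - 99)/3 = (-99 + b² + 9*b)/3 = -33 + 3*b + b²/3)
37177 + p(V(-10))*21 = 37177 + (-33 + 3*(-6) + (⅓)*(-6)²)*21 = 37177 + (-33 - 18 + (⅓)*36)*21 = 37177 + (-33 - 18 + 12)*21 = 37177 - 39*21 = 37177 - 819 = 36358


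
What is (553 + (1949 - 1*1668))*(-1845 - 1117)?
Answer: -2470308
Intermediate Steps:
(553 + (1949 - 1*1668))*(-1845 - 1117) = (553 + (1949 - 1668))*(-2962) = (553 + 281)*(-2962) = 834*(-2962) = -2470308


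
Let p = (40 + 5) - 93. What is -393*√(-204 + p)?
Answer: -2358*I*√7 ≈ -6238.7*I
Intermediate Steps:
p = -48 (p = 45 - 93 = -48)
-393*√(-204 + p) = -393*√(-204 - 48) = -2358*I*√7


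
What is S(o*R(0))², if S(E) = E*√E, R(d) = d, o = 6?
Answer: 0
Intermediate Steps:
S(E) = E^(3/2)
S(o*R(0))² = ((6*0)^(3/2))² = (0^(3/2))² = 0² = 0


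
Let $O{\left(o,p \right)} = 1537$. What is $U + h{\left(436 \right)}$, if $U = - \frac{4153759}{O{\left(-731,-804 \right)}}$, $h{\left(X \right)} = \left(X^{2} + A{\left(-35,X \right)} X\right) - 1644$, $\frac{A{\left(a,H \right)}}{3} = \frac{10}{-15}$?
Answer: $\frac{284156701}{1537} \approx 1.8488 \cdot 10^{5}$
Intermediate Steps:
$A{\left(a,H \right)} = -2$ ($A{\left(a,H \right)} = 3 \frac{10}{-15} = 3 \cdot 10 \left(- \frac{1}{15}\right) = 3 \left(- \frac{2}{3}\right) = -2$)
$h{\left(X \right)} = -1644 + X^{2} - 2 X$ ($h{\left(X \right)} = \left(X^{2} - 2 X\right) - 1644 = -1644 + X^{2} - 2 X$)
$U = - \frac{4153759}{1537} \approx -2702.5$
$U + h{\left(436 \right)} = - \frac{4153759}{1537} - \left(2516 - 190096\right) = - \frac{4153759}{1537} - -187580 = - \frac{4153759}{1537} + 187580 = \frac{284156701}{1537}$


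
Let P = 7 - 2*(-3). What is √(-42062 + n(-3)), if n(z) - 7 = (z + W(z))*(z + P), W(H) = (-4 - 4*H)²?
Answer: 3*I*√4605 ≈ 203.58*I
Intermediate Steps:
P = 13 (P = 7 + 6 = 13)
n(z) = 7 + (13 + z)*(z + 16*(1 + z)²) (n(z) = 7 + (z + 16*(1 + z)²)*(z + 13) = 7 + (z + 16*(1 + z)²)*(13 + z) = 7 + (13 + z)*(z + 16*(1 + z)²))
√(-42062 + n(-3)) = √(-42062 + (215 + 16*(-3)³ + 241*(-3)² + 445*(-3))) = √(-42062 + (215 + 16*(-27) + 241*9 - 1335)) = √(-42062 + (215 - 432 + 2169 - 1335)) = √(-42062 + 617) = √(-41445) = 3*I*√4605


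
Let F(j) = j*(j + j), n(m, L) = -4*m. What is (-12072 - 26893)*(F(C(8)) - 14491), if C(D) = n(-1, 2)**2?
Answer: 544691735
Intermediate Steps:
C(D) = 16 (C(D) = (-4*(-1))**2 = 4**2 = 16)
F(j) = 2*j**2 (F(j) = j*(2*j) = 2*j**2)
(-12072 - 26893)*(F(C(8)) - 14491) = (-12072 - 26893)*(2*16**2 - 14491) = -38965*(2*256 - 14491) = -38965*(512 - 14491) = -38965*(-13979) = 544691735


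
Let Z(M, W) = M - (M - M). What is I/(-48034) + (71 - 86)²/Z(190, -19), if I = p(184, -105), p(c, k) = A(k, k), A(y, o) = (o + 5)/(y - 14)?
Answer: 128609135/108604874 ≈ 1.1842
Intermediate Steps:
A(y, o) = (5 + o)/(-14 + y)
Z(M, W) = M (Z(M, W) = M - 1*0 = M + 0 = M)
p(c, k) = (5 + k)/(-14 + k)
I = 100/119 (I = (5 - 105)/(-14 - 105) = -100/(-119) = -1/119*(-100) = 100/119 ≈ 0.84034)
I/(-48034) + (71 - 86)²/Z(190, -19) = (100/119)/(-48034) + (71 - 86)²/190 = (100/119)*(-1/48034) + (-15)²*(1/190) = -50/2858023 + 225*(1/190) = -50/2858023 + 45/38 = 128609135/108604874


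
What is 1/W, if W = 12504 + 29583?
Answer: 1/42087 ≈ 2.3760e-5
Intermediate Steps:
W = 42087
1/W = 1/42087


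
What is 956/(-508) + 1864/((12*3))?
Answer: 57031/1143 ≈ 49.896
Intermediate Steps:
956/(-508) + 1864/((12*3)) = 956*(-1/508) + 1864/36 = -239/127 + 1864*(1/36) = -239/127 + 466/9 = 57031/1143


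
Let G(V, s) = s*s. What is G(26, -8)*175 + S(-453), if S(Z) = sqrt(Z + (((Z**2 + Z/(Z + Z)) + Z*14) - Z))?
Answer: 11200 + sqrt(795470)/2 ≈ 11646.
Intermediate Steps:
G(V, s) = s**2
S(Z) = sqrt(1/2 + Z**2 + 14*Z) (S(Z) = sqrt(Z + (((Z**2 + Z/((2*Z))) + 14*Z) - Z)) = sqrt(Z + (((Z**2 + (1/(2*Z))*Z) + 14*Z) - Z)) = sqrt(Z + (((Z**2 + 1/2) + 14*Z) - Z)) = sqrt(Z + (((1/2 + Z**2) + 14*Z) - Z)) = sqrt(Z + ((1/2 + Z**2 + 14*Z) - Z)) = sqrt(Z + (1/2 + Z**2 + 13*Z)) = sqrt(1/2 + Z**2 + 14*Z))
G(26, -8)*175 + S(-453) = (-8)**2*175 + sqrt(2 + 4*(-453)**2 + 56*(-453))/2 = 64*175 + sqrt(2 + 4*205209 - 25368)/2 = 11200 + sqrt(2 + 820836 - 25368)/2 = 11200 + sqrt(795470)/2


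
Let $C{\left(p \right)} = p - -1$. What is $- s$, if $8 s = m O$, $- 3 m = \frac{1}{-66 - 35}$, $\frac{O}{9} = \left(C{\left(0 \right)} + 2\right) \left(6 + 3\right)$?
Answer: $- \frac{81}{808} \approx -0.10025$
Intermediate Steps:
$C{\left(p \right)} = 1 + p$ ($C{\left(p \right)} = p + 1 = 1 + p$)
$O = 243$ ($O = 9 \left(\left(1 + 0\right) + 2\right) \left(6 + 3\right) = 9 \left(1 + 2\right) 9 = 9 \cdot 3 \cdot 9 = 9 \cdot 27 = 243$)
$m = \frac{1}{303}$ ($m = - \frac{1}{3 \left(-66 - 35\right)} = - \frac{1}{3 \left(-101\right)} = \left(- \frac{1}{3}\right) \left(- \frac{1}{101}\right) = \frac{1}{303} \approx 0.0033003$)
$s = \frac{81}{808}$ ($s = \frac{\frac{1}{303} \cdot 243}{8} = \frac{1}{8} \cdot \frac{81}{101} = \frac{81}{808} \approx 0.10025$)
$- s = \left(-1\right) \frac{81}{808} = - \frac{81}{808}$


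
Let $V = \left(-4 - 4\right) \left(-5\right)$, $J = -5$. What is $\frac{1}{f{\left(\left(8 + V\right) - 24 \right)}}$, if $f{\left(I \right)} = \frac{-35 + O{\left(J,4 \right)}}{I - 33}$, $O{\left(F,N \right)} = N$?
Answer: $\frac{9}{31} \approx 0.29032$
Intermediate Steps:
$V = 40$ ($V = \left(-8\right) \left(-5\right) = 40$)
$f{\left(I \right)} = - \frac{31}{-33 + I}$ ($f{\left(I \right)} = \frac{-35 + 4}{I - 33} = - \frac{31}{-33 + I}$)
$\frac{1}{f{\left(\left(8 + V\right) - 24 \right)}} = \frac{1}{\left(-31\right) \frac{1}{-33 + \left(\left(8 + 40\right) - 24\right)}} = \frac{1}{\left(-31\right) \frac{1}{-33 + \left(48 - 24\right)}} = \frac{1}{\left(-31\right) \frac{1}{-33 + 24}} = \frac{1}{\left(-31\right) \frac{1}{-9}} = \frac{1}{\left(-31\right) \left(- \frac{1}{9}\right)} = \frac{1}{\frac{31}{9}} = \frac{9}{31}$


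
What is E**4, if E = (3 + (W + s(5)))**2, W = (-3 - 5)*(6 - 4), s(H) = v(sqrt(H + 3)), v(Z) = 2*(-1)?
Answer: 2562890625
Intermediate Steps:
v(Z) = -2
s(H) = -2
W = -16 (W = -8*2 = -16)
E = 225 (E = (3 + (-16 - 2))**2 = (3 - 18)**2 = (-15)**2 = 225)
E**4 = 225**4 = 2562890625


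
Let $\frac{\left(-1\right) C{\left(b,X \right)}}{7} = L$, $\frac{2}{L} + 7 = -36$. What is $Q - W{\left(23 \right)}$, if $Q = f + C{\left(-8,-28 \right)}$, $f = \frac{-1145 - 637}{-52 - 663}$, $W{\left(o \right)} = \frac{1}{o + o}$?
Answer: $\frac{359501}{128570} \approx 2.7962$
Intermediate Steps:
$W{\left(o \right)} = \frac{1}{2 o}$
$L = - \frac{2}{43}$ ($L = \frac{2}{-7 - 36} = \frac{2}{-43} = 2 \left(- \frac{1}{43}\right) = - \frac{2}{43} \approx -0.046512$)
$C{\left(b,X \right)} = \frac{14}{43}$ ($C{\left(b,X \right)} = \left(-7\right) \left(- \frac{2}{43}\right) = \frac{14}{43}$)
$f = \frac{162}{65}$ ($f = - \frac{1782}{-715} = \left(-1782\right) \left(- \frac{1}{715}\right) = \frac{162}{65} \approx 2.4923$)
$Q = \frac{7876}{2795}$ ($Q = \frac{162}{65} + \frac{14}{43} = \frac{7876}{2795} \approx 2.8179$)
$Q - W{\left(23 \right)} = \frac{7876}{2795} - \frac{1}{2 \cdot 23} = \frac{7876}{2795} - \frac{1}{2} \cdot \frac{1}{23} = \frac{7876}{2795} - \frac{1}{46} = \frac{359501}{128570}$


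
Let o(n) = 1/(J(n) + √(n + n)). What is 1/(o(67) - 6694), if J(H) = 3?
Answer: -836753/5601244663 - √134/5601244663 ≈ -0.00014939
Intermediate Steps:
o(n) = 1/(3 + √2*√n) (o(n) = 1/(3 + √(n + n)) = 1/(3 + √(2*n)) = 1/(3 + √2*√n))
1/(o(67) - 6694) = 1/(1/(3 + √2*√67) - 6694) = 1/(1/(3 + √134) - 6694) = 1/(-6694 + 1/(3 + √134))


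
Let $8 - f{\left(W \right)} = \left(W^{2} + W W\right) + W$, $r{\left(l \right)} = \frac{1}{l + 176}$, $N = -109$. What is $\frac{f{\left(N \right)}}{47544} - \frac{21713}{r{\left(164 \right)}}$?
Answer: $- \frac{350989800125}{47544} \approx -7.3824 \cdot 10^{6}$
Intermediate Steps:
$r{\left(l \right)} = \frac{1}{176 + l}$
$f{\left(W \right)} = 8 - W - 2 W^{2}$ ($f{\left(W \right)} = 8 - \left(\left(W^{2} + W W\right) + W\right) = 8 - \left(\left(W^{2} + W^{2}\right) + W\right) = 8 - \left(2 W^{2} + W\right) = 8 - \left(W + 2 W^{2}\right) = 8 - W - 2 W^{2}$)
$\frac{f{\left(N \right)}}{47544} - \frac{21713}{r{\left(164 \right)}} = \frac{8 - -109 - 2 \left(-109\right)^{2}}{47544} - \frac{21713}{\frac{1}{176 + 164}} = \left(8 + 109 - 23762\right) \frac{1}{47544} - \frac{21713}{\frac{1}{340}} = \left(8 + 109 - 23762\right) \frac{1}{47544} - 21713 \frac{1}{\frac{1}{340}} = \left(-23645\right) \frac{1}{47544} - 7382420 = - \frac{23645}{47544} - 7382420 = - \frac{350989800125}{47544}$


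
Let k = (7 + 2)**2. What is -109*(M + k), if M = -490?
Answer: 44581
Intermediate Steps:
k = 81 (k = 9**2 = 81)
-109*(M + k) = -109*(-490 + 81) = -109*(-409) = 44581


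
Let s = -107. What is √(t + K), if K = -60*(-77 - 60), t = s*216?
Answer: 2*I*√3723 ≈ 122.03*I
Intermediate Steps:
t = -23112 (t = -107*216 = -23112)
K = 8220 (K = -60*(-137) = 8220)
√(t + K) = √(-23112 + 8220) = √(-14892) = 2*I*√3723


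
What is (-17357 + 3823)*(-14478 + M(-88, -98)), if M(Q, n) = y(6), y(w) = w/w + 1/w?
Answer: 587788387/3 ≈ 1.9593e+8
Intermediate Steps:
y(w) = 1 + 1/w
M(Q, n) = 7/6 (M(Q, n) = (1 + 6)/6 = (1/6)*7 = 7/6)
(-17357 + 3823)*(-14478 + M(-88, -98)) = (-17357 + 3823)*(-14478 + 7/6) = -13534*(-86861/6) = 587788387/3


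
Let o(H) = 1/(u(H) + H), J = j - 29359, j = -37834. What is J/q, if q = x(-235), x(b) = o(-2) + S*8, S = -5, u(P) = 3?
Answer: 67193/39 ≈ 1722.9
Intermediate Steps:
J = -67193 (J = -37834 - 29359 = -67193)
o(H) = 1/(3 + H)
x(b) = -39 (x(b) = 1/(3 - 2) - 5*8 = 1/1 - 40 = 1 - 40 = -39)
q = -39
J/q = -67193/(-39) = -67193*(-1/39) = 67193/39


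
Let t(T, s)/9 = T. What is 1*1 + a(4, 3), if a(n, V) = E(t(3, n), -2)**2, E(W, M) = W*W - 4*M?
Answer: 543170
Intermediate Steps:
t(T, s) = 9*T
E(W, M) = W**2 - 4*M
a(n, V) = 543169 (a(n, V) = ((9*3)**2 - 4*(-2))**2 = (27**2 + 8)**2 = (729 + 8)**2 = 737**2 = 543169)
1*1 + a(4, 3) = 1*1 + 543169 = 1 + 543169 = 543170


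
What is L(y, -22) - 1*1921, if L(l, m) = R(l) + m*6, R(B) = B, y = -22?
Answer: -2075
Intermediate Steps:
L(l, m) = l + 6*m (L(l, m) = l + m*6 = l + 6*m)
L(y, -22) - 1*1921 = (-22 + 6*(-22)) - 1*1921 = (-22 - 132) - 1921 = -154 - 1921 = -2075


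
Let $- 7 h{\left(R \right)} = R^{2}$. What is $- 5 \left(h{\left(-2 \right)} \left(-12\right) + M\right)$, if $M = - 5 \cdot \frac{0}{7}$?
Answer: $- \frac{240}{7} \approx -34.286$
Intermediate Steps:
$h{\left(R \right)} = - \frac{R^{2}}{7}$
$M = 0$ ($M = - 5 \cdot 0 \cdot \frac{1}{7} = \left(-5\right) 0 = 0$)
$- 5 \left(h{\left(-2 \right)} \left(-12\right) + M\right) = - 5 \left(- \frac{\left(-2\right)^{2}}{7} \left(-12\right) + 0\right) = - 5 \left(\left(- \frac{1}{7}\right) 4 \left(-12\right) + 0\right) = - 5 \left(\left(- \frac{4}{7}\right) \left(-12\right) + 0\right) = - 5 \left(\frac{48}{7} + 0\right) = \left(-5\right) \frac{48}{7} = - \frac{240}{7}$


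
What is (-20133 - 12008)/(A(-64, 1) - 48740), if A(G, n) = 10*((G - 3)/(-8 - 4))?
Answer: 192846/292105 ≈ 0.66019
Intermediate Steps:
A(G, n) = 5/2 - 5*G/6 (A(G, n) = 10*((-3 + G)/(-12)) = 10*((-3 + G)*(-1/12)) = 10*(¼ - G/12) = 5/2 - 5*G/6)
(-20133 - 12008)/(A(-64, 1) - 48740) = (-20133 - 12008)/((5/2 - ⅚*(-64)) - 48740) = -32141/((5/2 + 160/3) - 48740) = -32141/(335/6 - 48740) = -32141/(-292105/6) = -32141*(-6/292105) = 192846/292105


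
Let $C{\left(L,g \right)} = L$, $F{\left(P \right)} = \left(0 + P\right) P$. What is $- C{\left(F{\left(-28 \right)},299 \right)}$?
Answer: $-784$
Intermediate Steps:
$F{\left(P \right)} = P^{2}$ ($F{\left(P \right)} = P P = P^{2}$)
$- C{\left(F{\left(-28 \right)},299 \right)} = - \left(-28\right)^{2} = \left(-1\right) 784 = -784$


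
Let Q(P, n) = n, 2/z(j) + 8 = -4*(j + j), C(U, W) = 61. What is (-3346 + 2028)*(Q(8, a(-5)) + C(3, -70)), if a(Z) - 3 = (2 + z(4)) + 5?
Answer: -935121/10 ≈ -93512.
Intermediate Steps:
z(j) = 2/(-8 - 8*j) (z(j) = 2/(-8 - 4*(j + j)) = 2/(-8 - 8*j))
a(Z) = 199/20 (a(Z) = 3 + ((2 - 1/(4 + 4*4)) + 5) = 3 + ((2 - 1/(4 + 16)) + 5) = 3 + ((2 - 1/20) + 5) = 3 + (39/20 + 5) = 3 + 139/20 = 199/20)
(-3346 + 2028)*(Q(8, a(-5)) + C(3, -70)) = (-3346 + 2028)*(199/20 + 61) = -1318*1419/20 = -935121/10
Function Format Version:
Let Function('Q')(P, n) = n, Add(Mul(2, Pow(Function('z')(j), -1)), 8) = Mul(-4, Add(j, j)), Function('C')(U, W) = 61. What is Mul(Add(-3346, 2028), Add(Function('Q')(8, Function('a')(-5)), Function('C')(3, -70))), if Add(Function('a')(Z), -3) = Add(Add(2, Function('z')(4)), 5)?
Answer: Rational(-935121, 10) ≈ -93512.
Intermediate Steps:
Function('z')(j) = Mul(2, Pow(Add(-8, Mul(-8, j)), -1)) (Function('z')(j) = Mul(2, Pow(Add(-8, Mul(-4, Add(j, j))), -1)) = Mul(2, Pow(Add(-8, Mul(-4, Mul(2, j))), -1)) = Mul(2, Pow(Add(-8, Mul(-8, j)), -1)))
Function('a')(Z) = Rational(199, 20) (Function('a')(Z) = Add(3, Add(Add(2, Mul(-1, Pow(Add(4, Mul(4, 4)), -1))), 5)) = Add(3, Add(Add(2, Mul(-1, Pow(Add(4, 16), -1))), 5)) = Add(3, Add(Add(2, Mul(-1, Pow(20, -1))), 5)) = Add(3, Add(Add(2, Mul(-1, Rational(1, 20))), 5)) = Add(3, Add(Add(2, Rational(-1, 20)), 5)) = Add(3, Add(Rational(39, 20), 5)) = Add(3, Rational(139, 20)) = Rational(199, 20))
Mul(Add(-3346, 2028), Add(Function('Q')(8, Function('a')(-5)), Function('C')(3, -70))) = Mul(Add(-3346, 2028), Add(Rational(199, 20), 61)) = Mul(-1318, Rational(1419, 20)) = Rational(-935121, 10)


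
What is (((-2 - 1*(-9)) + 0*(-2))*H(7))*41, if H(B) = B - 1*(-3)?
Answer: 2870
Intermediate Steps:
H(B) = 3 + B (H(B) = B + 3 = 3 + B)
(((-2 - 1*(-9)) + 0*(-2))*H(7))*41 = (((-2 - 1*(-9)) + 0*(-2))*(3 + 7))*41 = (((-2 + 9) + 0)*10)*41 = ((7 + 0)*10)*41 = (7*10)*41 = 70*41 = 2870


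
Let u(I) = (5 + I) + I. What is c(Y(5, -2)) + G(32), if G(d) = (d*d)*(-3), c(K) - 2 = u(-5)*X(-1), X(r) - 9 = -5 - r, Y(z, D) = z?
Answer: -3095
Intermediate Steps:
u(I) = 5 + 2*I
X(r) = 4 - r (X(r) = 9 + (-5 - r) = 4 - r)
c(K) = -23 (c(K) = 2 + (5 + 2*(-5))*(4 - 1*(-1)) = 2 + (5 - 10)*(4 + 1) = 2 - 5*5 = 2 - 25 = -23)
G(d) = -3*d**2 (G(d) = d**2*(-3) = -3*d**2)
c(Y(5, -2)) + G(32) = -23 - 3*32**2 = -23 - 3*1024 = -23 - 3072 = -3095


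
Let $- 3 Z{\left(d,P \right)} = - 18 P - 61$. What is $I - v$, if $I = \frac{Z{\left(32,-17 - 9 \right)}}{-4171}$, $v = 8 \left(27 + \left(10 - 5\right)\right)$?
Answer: $- \frac{3202921}{12513} \approx -255.97$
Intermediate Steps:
$Z{\left(d,P \right)} = \frac{61}{3} + 6 P$ ($Z{\left(d,P \right)} = - \frac{- 18 P - 61}{3} = - \frac{-61 - 18 P}{3} = \frac{61}{3} + 6 P$)
$v = 256$ ($v = 8 \left(27 + 5\right) = 8 \cdot 32 = 256$)
$I = \frac{407}{12513}$ ($I = \frac{\frac{61}{3} + 6 \left(-17 - 9\right)}{-4171} = \left(\frac{61}{3} + 6 \left(-26\right)\right) \left(- \frac{1}{4171}\right) = \left(\frac{61}{3} - 156\right) \left(- \frac{1}{4171}\right) = \left(- \frac{407}{3}\right) \left(- \frac{1}{4171}\right) = \frac{407}{12513} \approx 0.032526$)
$I - v = \frac{407}{12513} - 256 = - \frac{3202921}{12513}$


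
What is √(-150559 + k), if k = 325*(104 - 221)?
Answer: 2*I*√47146 ≈ 434.26*I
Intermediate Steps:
k = -38025 (k = 325*(-117) = -38025)
√(-150559 + k) = √(-150559 - 38025) = √(-188584) = 2*I*√47146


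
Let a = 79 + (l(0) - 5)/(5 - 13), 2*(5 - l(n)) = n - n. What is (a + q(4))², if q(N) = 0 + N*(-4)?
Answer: 3969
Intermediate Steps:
l(n) = 5 (l(n) = 5 - (n - n)/2 = 5 - ½*0 = 5 + 0 = 5)
q(N) = -4*N (q(N) = 0 - 4*N = -4*N)
a = 79 (a = 79 + (5 - 5)/(5 - 13) = 79 + 0/(-8) = 79 + 0*(-⅛) = 79 + 0 = 79)
(a + q(4))² = (79 - 4*4)² = (79 - 16)² = 63² = 3969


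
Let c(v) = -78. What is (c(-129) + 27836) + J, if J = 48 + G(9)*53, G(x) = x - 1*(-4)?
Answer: 28495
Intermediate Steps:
G(x) = 4 + x (G(x) = x + 4 = 4 + x)
J = 737 (J = 48 + (4 + 9)*53 = 48 + 13*53 = 48 + 689 = 737)
(c(-129) + 27836) + J = (-78 + 27836) + 737 = 27758 + 737 = 28495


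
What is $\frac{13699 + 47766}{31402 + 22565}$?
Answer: $\frac{61465}{53967} \approx 1.1389$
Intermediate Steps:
$\frac{13699 + 47766}{31402 + 22565} = \frac{61465}{53967}$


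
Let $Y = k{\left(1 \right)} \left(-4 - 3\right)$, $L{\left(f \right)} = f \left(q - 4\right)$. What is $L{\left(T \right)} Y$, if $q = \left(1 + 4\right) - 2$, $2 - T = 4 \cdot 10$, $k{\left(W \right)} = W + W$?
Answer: $-532$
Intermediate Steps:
$k{\left(W \right)} = 2 W$
$T = -38$ ($T = 2 - 4 \cdot 10 = 2 - 40 = -38$)
$q = 3$ ($q = 5 - 2 = 3$)
$L{\left(f \right)} = - f$ ($L{\left(f \right)} = f \left(3 - 4\right) = f \left(-1\right) = - f$)
$Y = -14$ ($Y = 2 \cdot 1 \left(-4 - 3\right) = 2 \left(-7\right) = -14$)
$L{\left(T \right)} Y = \left(-1\right) \left(-38\right) \left(-14\right) = 38 \left(-14\right) = -532$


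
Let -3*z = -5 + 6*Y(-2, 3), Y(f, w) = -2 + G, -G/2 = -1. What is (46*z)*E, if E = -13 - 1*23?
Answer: -2760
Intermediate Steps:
G = 2 (G = -2*(-1) = 2)
Y(f, w) = 0 (Y(f, w) = -2 + 2 = 0)
z = 5/3 (z = -(-5 + 6*0)/3 = -(-5 + 0)/3 = -⅓*(-5) = 5/3 ≈ 1.6667)
E = -36 (E = -13 - 23 = -36)
(46*z)*E = (46*(5/3))*(-36) = (230/3)*(-36) = -2760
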